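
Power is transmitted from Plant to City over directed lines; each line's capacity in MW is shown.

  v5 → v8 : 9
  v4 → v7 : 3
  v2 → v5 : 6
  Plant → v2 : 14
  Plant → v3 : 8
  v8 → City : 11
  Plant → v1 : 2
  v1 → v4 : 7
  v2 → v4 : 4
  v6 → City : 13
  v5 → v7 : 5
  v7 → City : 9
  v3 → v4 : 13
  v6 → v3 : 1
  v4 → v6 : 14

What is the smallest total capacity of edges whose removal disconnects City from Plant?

20

Augment Plant→v1→v4→v6→City: bottleneck 2, flow now 2.
Augment Plant→v2→v4→v6→City: bottleneck 4, flow now 6.
Augment Plant→v2→v5→v7→City: bottleneck 5, flow now 11.
Augment Plant→v2→v5→v8→City: bottleneck 1, flow now 12.
Augment Plant→v3→v4→v6→City: bottleneck 7, flow now 19.
Augment Plant→v3→v4→v7→City: bottleneck 1, flow now 20.
No augmenting path remains; maximum flow = 20.
By max-flow min-cut, the minimum cut capacity equals the max flow.
In the residual graph, reachable from Plant: {Plant, v2}.
Min-cut edges: Plant→v1 (2), Plant→v3 (8), v2→v4 (4), v2→v5 (6); capacity 2 + 8 + 4 + 6 = 20.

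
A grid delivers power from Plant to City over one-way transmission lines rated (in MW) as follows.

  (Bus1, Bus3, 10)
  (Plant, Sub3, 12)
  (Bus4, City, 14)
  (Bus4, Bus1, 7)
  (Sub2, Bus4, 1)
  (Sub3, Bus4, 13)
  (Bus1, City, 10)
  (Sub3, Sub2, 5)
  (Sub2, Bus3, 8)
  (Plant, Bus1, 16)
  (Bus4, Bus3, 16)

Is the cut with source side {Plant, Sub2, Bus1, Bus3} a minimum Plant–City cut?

Given cut capacity: 12 + 1 + 10 = 23.
Augment Plant→Bus1→City: bottleneck 10, flow now 10.
Augment Plant→Sub3→Bus4→City: bottleneck 12, flow now 22.
No augmenting path remains; maximum flow = 22.
In the residual graph, reachable from Plant: {Plant, Bus1, Bus3}.
Min-cut edges: Plant→Sub3 (12), Bus1→City (10); capacity 12 + 10 = 22.
Cut capacity 23 exceeds the max flow 22, so it is not minimum.

No — its capacity is 23, but the minimum cut has capacity 22.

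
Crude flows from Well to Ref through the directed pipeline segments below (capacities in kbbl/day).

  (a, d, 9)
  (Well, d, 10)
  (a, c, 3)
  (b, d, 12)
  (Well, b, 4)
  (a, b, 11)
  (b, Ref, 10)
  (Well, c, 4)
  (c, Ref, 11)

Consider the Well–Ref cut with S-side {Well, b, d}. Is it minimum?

No — its capacity is 14, but the minimum cut has capacity 8.

Given cut capacity: 4 + 10 = 14.
Augment Well→b→Ref: bottleneck 4, flow now 4.
Augment Well→c→Ref: bottleneck 4, flow now 8.
No augmenting path remains; maximum flow = 8.
In the residual graph, reachable from Well: {Well, d}.
Min-cut edges: Well→b (4), Well→c (4); capacity 4 + 4 = 8.
Cut capacity 14 exceeds the max flow 8, so it is not minimum.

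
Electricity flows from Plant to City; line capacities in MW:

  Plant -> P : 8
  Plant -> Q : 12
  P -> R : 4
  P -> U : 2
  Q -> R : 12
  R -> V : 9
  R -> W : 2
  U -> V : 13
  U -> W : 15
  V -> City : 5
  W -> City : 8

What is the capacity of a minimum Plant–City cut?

9

Augment Plant→P→R→V→City: bottleneck 4, flow now 4.
Augment Plant→P→U→V→City: bottleneck 1, flow now 5.
Augment Plant→P→U→W→City: bottleneck 1, flow now 6.
Augment Plant→Q→R→W→City: bottleneck 2, flow now 8.
Augment Plant→Q→R→V→U→W→City: bottleneck 1, flow now 9. (uses reverse residual edge)
No augmenting path remains; maximum flow = 9.
By max-flow min-cut, the minimum cut capacity equals the max flow.
In the residual graph, reachable from Plant: {Plant, P, Q, R, V}.
Min-cut edges: P→U (2), R→W (2), V→City (5); capacity 2 + 2 + 5 = 9.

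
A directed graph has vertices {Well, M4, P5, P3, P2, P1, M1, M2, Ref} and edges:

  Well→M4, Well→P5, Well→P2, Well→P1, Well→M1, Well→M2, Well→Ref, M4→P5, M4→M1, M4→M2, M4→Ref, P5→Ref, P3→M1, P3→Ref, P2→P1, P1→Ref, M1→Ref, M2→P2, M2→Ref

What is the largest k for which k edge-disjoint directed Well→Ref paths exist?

6

Assign every edge capacity 1; by Menger, the answer equals the max flow.
Path Well→Ref (+1); total 1.
Path Well→M4→Ref (+1); total 2.
Path Well→P5→Ref (+1); total 3.
Path Well→P1→Ref (+1); total 4.
Path Well→M1→Ref (+1); total 5.
Path Well→M2→Ref (+1); total 6.
No residual Well→Ref path; max flow = 6.
Certifying cut of size 6: {P1→Ref, Well→M1, Well→M2, Well→M4, Well→P5, Well→Ref}.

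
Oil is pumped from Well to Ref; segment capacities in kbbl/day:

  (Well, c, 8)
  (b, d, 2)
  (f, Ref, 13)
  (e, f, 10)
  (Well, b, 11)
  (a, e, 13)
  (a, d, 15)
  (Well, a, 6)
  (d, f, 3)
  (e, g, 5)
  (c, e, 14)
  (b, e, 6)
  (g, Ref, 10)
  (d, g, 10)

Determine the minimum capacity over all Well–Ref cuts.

22

Augment Well→a→d→f→Ref: bottleneck 3, flow now 3.
Augment Well→a→d→g→Ref: bottleneck 3, flow now 6.
Augment Well→b→d→g→Ref: bottleneck 2, flow now 8.
Augment Well→b→e→f→Ref: bottleneck 6, flow now 14.
Augment Well→c→e→f→Ref: bottleneck 4, flow now 18.
Augment Well→c→e→g→Ref: bottleneck 4, flow now 22.
No augmenting path remains; maximum flow = 22.
By max-flow min-cut, the minimum cut capacity equals the max flow.
In the residual graph, reachable from Well: {Well, b}.
Min-cut edges: Well→a (6), Well→c (8), b→d (2), b→e (6); capacity 6 + 8 + 2 + 6 = 22.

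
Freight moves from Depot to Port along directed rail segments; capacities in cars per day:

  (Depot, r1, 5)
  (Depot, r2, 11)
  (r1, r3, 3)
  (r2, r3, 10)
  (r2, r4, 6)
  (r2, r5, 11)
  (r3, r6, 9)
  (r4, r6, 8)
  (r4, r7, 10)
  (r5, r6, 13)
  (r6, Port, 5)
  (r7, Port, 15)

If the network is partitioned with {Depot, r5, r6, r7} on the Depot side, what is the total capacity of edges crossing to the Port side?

Edges leaving {Depot, r5, r6, r7}: Depot→r1 (5), Depot→r2 (11), r6→Port (5), r7→Port (15).
Cut capacity = 5 + 11 + 5 + 15 = 36.

36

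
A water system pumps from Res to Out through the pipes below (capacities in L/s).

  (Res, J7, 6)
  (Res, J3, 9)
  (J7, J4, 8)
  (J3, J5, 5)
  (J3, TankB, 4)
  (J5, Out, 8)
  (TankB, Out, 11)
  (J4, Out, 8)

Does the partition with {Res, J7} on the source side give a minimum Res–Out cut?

No — its capacity is 17, but the minimum cut has capacity 15.

Given cut capacity: 9 + 8 = 17.
Augment Res→J7→J4→Out: bottleneck 6, flow now 6.
Augment Res→J3→J5→Out: bottleneck 5, flow now 11.
Augment Res→J3→TankB→Out: bottleneck 4, flow now 15.
No augmenting path remains; maximum flow = 15.
In the residual graph, reachable from Res: {Res}.
Min-cut edges: Res→J7 (6), Res→J3 (9); capacity 6 + 9 = 15.
Cut capacity 17 exceeds the max flow 15, so it is not minimum.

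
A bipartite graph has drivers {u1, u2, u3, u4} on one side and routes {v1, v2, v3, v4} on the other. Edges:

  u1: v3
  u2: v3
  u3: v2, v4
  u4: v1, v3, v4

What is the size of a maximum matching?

Unit-capacity flow: source→left, listed edges, right→sink; max matching = max flow.
Augmenting path u1→v3 (+1); matched 1.
Augmenting path u3→v2 (+1); matched 2.
Augmenting path u4→v1 (+1); matched 3.
No augmenting path remains; maximum matching = 3.
König certificate: {u3, u4, v3} is a vertex cover of size 3 (every listed pair touches it), so no matching can be larger.

3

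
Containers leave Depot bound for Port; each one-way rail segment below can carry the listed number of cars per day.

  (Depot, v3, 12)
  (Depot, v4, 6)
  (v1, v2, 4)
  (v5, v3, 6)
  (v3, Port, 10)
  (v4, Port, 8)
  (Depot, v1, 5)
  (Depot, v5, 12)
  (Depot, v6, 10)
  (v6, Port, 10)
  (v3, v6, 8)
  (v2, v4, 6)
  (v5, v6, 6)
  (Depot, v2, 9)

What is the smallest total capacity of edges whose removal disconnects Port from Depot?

Augment Depot→v3→Port: bottleneck 10, flow now 10.
Augment Depot→v4→Port: bottleneck 6, flow now 16.
Augment Depot→v6→Port: bottleneck 10, flow now 26.
Augment Depot→v2→v4→Port: bottleneck 2, flow now 28.
No augmenting path remains; maximum flow = 28.
By max-flow min-cut, the minimum cut capacity equals the max flow.
In the residual graph, reachable from Depot: {Depot, v1, v2, v3, v4, v5, v6}.
Min-cut edges: v3→Port (10), v4→Port (8), v6→Port (10); capacity 10 + 8 + 10 = 28.

28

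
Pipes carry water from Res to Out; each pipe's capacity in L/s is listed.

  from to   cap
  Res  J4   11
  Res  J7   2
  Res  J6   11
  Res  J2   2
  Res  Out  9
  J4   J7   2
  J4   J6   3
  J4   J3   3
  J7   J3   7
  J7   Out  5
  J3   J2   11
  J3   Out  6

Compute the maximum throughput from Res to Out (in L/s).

16

Augment Res→Out: bottleneck 9, flow now 9.
Augment Res→J7→Out: bottleneck 2, flow now 11.
Augment Res→J4→J7→Out: bottleneck 2, flow now 13.
Augment Res→J4→J3→Out: bottleneck 3, flow now 16.
No augmenting path remains; maximum flow = 16.
In the residual graph, reachable from Res: {Res, J4, J6, J2}.
Min-cut edges: Res→J7 (2), Res→Out (9), J4→J7 (2), J4→J3 (3); capacity 2 + 9 + 2 + 3 = 16.
This cut is saturated, so no flow can exceed 16.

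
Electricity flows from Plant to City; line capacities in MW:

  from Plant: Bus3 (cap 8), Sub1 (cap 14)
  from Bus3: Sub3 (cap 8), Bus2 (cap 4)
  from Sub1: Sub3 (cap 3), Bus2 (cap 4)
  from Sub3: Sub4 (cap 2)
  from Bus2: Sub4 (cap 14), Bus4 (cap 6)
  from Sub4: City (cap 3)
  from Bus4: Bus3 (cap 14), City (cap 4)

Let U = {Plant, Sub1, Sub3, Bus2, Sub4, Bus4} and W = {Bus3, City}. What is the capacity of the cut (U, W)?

29

Edges leaving {Plant, Sub1, Sub3, Bus2, Sub4, Bus4}: Plant→Bus3 (8), Sub4→City (3), Bus4→Bus3 (14), Bus4→City (4).
Cut capacity = 8 + 3 + 14 + 4 = 29.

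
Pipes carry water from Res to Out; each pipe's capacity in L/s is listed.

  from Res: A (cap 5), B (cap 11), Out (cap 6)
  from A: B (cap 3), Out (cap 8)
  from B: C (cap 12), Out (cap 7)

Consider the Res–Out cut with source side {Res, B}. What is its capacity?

Edges leaving {Res, B}: Res→A (5), Res→Out (6), B→C (12), B→Out (7).
Cut capacity = 5 + 6 + 12 + 7 = 30.

30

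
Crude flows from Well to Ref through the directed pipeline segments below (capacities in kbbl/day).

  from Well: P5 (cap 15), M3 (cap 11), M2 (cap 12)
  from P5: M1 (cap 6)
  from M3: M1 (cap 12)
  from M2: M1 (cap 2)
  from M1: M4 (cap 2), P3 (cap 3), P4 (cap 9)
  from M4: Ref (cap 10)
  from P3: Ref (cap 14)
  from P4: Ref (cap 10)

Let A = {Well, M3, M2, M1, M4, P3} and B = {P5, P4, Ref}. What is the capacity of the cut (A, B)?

Edges leaving {Well, M3, M2, M1, M4, P3}: Well→P5 (15), M1→P4 (9), M4→Ref (10), P3→Ref (14).
Cut capacity = 15 + 9 + 10 + 14 = 48.

48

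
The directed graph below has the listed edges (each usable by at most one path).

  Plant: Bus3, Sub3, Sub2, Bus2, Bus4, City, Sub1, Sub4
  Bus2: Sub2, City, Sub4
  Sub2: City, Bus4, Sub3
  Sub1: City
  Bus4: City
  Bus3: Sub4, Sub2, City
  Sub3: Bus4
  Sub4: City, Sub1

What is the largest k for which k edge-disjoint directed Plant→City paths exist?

Assign every edge capacity 1; by Menger, the answer equals the max flow.
Path Plant→City (+1); total 1.
Path Plant→Bus2→City (+1); total 2.
Path Plant→Bus3→City (+1); total 3.
Path Plant→Sub4→City (+1); total 4.
Path Plant→Sub2→City (+1); total 5.
Path Plant→Sub1→City (+1); total 6.
Path Plant→Bus4→City (+1); total 7.
No residual Plant→City path; max flow = 7.
Certifying cut of size 7: {Bus4→City, Plant→Bus2, Plant→Bus3, Plant→City, Plant→Sub1, Plant→Sub2, Plant→Sub4}.

7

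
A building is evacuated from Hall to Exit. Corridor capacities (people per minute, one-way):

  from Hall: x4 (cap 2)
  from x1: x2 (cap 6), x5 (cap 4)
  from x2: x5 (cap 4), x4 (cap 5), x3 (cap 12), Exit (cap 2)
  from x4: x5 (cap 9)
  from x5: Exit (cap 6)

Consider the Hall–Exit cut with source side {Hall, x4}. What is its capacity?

9

Edges leaving {Hall, x4}: x4→x5 (9).
Cut capacity = 9 = 9.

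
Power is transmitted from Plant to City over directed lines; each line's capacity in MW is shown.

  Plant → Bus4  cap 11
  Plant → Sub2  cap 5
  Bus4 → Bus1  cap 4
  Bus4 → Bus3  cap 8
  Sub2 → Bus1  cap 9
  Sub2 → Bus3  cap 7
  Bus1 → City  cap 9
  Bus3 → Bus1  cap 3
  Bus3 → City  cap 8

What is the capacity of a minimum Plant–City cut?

16

Augment Plant→Bus4→Bus1→City: bottleneck 4, flow now 4.
Augment Plant→Bus4→Bus3→City: bottleneck 7, flow now 11.
Augment Plant→Sub2→Bus1→City: bottleneck 5, flow now 16.
No augmenting path remains; maximum flow = 16.
By max-flow min-cut, the minimum cut capacity equals the max flow.
In the residual graph, reachable from Plant: {Plant}.
Min-cut edges: Plant→Bus4 (11), Plant→Sub2 (5); capacity 11 + 5 = 16.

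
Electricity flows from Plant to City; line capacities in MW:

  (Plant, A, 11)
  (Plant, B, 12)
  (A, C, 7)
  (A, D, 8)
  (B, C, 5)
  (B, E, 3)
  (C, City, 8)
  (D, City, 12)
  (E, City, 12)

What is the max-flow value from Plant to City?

19

Augment Plant→A→C→City: bottleneck 7, flow now 7.
Augment Plant→A→D→City: bottleneck 4, flow now 11.
Augment Plant→B→C→City: bottleneck 1, flow now 12.
Augment Plant→B→E→City: bottleneck 3, flow now 15.
Augment Plant→B→C→A→D→City: bottleneck 4, flow now 19. (uses reverse residual edge)
No augmenting path remains; maximum flow = 19.
In the residual graph, reachable from Plant: {Plant, B}.
Min-cut edges: Plant→A (11), B→C (5), B→E (3); capacity 11 + 5 + 3 = 19.
This cut is saturated, so no flow can exceed 19.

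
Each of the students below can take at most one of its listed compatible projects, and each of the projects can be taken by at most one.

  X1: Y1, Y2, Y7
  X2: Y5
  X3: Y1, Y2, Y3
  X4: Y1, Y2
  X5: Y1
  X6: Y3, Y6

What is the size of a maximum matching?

6

Unit-capacity flow: source→left, listed edges, right→sink; max matching = max flow.
Augmenting path X1→Y1 (+1); matched 1.
Augmenting path X2→Y5 (+1); matched 2.
Augmenting path X3→Y2 (+1); matched 3.
Augmenting path X6→Y3 (+1); matched 4.
Augmenting path X4→Y1→X1→Y7 (+1); matched 5.
Augmenting path X5→Y1→X4→Y2→X3→Y3→X6→Y6 (+1); matched 6.
No augmenting path remains; maximum matching = 6.
König certificate: {X1, X2, X3, X4, X5, X6} is a vertex cover of size 6 (every listed pair touches it), so no matching can be larger.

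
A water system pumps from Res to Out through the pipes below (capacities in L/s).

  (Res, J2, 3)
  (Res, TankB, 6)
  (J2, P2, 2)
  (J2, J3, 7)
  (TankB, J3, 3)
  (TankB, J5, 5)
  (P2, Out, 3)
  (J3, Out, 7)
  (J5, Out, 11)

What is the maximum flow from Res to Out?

Augment Res→J2→P2→Out: bottleneck 2, flow now 2.
Augment Res→J2→J3→Out: bottleneck 1, flow now 3.
Augment Res→TankB→J3→Out: bottleneck 3, flow now 6.
Augment Res→TankB→J5→Out: bottleneck 3, flow now 9.
No augmenting path remains; maximum flow = 9.
In the residual graph, reachable from Res: {Res}.
Min-cut edges: Res→J2 (3), Res→TankB (6); capacity 3 + 6 = 9.
This cut is saturated, so no flow can exceed 9.

9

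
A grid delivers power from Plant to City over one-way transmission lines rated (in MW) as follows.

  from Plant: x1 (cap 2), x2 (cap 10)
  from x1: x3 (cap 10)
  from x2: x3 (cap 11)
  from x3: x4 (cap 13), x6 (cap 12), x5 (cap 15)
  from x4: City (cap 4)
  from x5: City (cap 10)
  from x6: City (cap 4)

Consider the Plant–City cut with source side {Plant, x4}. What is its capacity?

Edges leaving {Plant, x4}: Plant→x1 (2), Plant→x2 (10), x4→City (4).
Cut capacity = 2 + 10 + 4 = 16.

16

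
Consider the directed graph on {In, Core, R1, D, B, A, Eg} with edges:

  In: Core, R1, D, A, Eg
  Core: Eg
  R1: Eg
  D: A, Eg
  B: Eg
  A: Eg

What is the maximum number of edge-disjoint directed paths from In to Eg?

Assign every edge capacity 1; by Menger, the answer equals the max flow.
Path In→Eg (+1); total 1.
Path In→Core→Eg (+1); total 2.
Path In→R1→Eg (+1); total 3.
Path In→D→Eg (+1); total 4.
Path In→A→Eg (+1); total 5.
No residual In→Eg path; max flow = 5.
Certifying cut of size 5: {In→A, In→Core, In→D, In→Eg, In→R1}.

5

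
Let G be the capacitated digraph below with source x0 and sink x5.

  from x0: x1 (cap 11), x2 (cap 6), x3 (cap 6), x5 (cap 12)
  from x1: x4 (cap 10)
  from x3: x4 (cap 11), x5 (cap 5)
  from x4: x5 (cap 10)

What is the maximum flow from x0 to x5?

27

Augment x0→x5: bottleneck 12, flow now 12.
Augment x0→x3→x5: bottleneck 5, flow now 17.
Augment x0→x1→x4→x5: bottleneck 10, flow now 27.
No augmenting path remains; maximum flow = 27.
In the residual graph, reachable from x0: {x0, x1, x2, x3, x4}.
Min-cut edges: x0→x5 (12), x3→x5 (5), x4→x5 (10); capacity 12 + 5 + 10 = 27.
This cut is saturated, so no flow can exceed 27.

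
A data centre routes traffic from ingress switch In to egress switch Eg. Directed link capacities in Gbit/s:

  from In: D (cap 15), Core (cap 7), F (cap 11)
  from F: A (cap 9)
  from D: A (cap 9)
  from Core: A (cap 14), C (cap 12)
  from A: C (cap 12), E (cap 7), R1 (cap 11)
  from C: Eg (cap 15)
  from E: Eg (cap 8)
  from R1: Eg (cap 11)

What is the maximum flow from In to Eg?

Augment In→Core→C→Eg: bottleneck 7, flow now 7.
Augment In→F→A→C→Eg: bottleneck 8, flow now 15.
Augment In→F→A→E→Eg: bottleneck 1, flow now 16.
Augment In→D→A→E→Eg: bottleneck 6, flow now 22.
Augment In→D→A→R1→Eg: bottleneck 3, flow now 25.
No augmenting path remains; maximum flow = 25.
In the residual graph, reachable from In: {In, F, D}.
Min-cut edges: In→Core (7), F→A (9), D→A (9); capacity 7 + 9 + 9 = 25.
This cut is saturated, so no flow can exceed 25.

25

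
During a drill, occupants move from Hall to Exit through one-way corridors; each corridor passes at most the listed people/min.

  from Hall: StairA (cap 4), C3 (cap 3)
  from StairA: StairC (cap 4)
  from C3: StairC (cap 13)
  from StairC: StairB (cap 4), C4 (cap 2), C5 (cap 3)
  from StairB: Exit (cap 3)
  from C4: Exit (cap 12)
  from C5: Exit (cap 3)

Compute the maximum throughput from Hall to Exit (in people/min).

7

Augment Hall→StairA→StairC→StairB→Exit: bottleneck 3, flow now 3.
Augment Hall→StairA→StairC→C4→Exit: bottleneck 1, flow now 4.
Augment Hall→C3→StairC→C4→Exit: bottleneck 1, flow now 5.
Augment Hall→C3→StairC→C5→Exit: bottleneck 2, flow now 7.
No augmenting path remains; maximum flow = 7.
In the residual graph, reachable from Hall: {Hall}.
Min-cut edges: Hall→StairA (4), Hall→C3 (3); capacity 4 + 3 = 7.
This cut is saturated, so no flow can exceed 7.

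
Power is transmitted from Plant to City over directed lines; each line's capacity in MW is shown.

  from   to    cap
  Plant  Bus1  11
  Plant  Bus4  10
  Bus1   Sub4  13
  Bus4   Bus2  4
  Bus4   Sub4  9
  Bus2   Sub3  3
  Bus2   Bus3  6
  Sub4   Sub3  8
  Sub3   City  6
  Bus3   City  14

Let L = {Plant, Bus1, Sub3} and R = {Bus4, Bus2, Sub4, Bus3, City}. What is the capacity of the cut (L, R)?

29

Edges leaving {Plant, Bus1, Sub3}: Plant→Bus4 (10), Bus1→Sub4 (13), Sub3→City (6).
Cut capacity = 10 + 13 + 6 = 29.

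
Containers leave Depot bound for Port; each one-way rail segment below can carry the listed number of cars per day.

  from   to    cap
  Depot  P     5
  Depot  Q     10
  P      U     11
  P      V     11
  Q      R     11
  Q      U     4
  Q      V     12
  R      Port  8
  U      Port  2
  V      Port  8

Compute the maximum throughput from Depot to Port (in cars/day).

Augment Depot→P→U→Port: bottleneck 2, flow now 2.
Augment Depot→P→V→Port: bottleneck 3, flow now 5.
Augment Depot→Q→R→Port: bottleneck 8, flow now 13.
Augment Depot→Q→V→Port: bottleneck 2, flow now 15.
No augmenting path remains; maximum flow = 15.
In the residual graph, reachable from Depot: {Depot}.
Min-cut edges: Depot→P (5), Depot→Q (10); capacity 5 + 10 = 15.
This cut is saturated, so no flow can exceed 15.

15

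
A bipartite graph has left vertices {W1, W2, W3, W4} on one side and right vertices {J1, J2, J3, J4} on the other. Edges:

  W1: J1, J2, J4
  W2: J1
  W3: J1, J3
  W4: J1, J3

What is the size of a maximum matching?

Unit-capacity flow: source→left, listed edges, right→sink; max matching = max flow.
Augmenting path W1→J1 (+1); matched 1.
Augmenting path W3→J3 (+1); matched 2.
Augmenting path W2→J1→W1→J2 (+1); matched 3.
No augmenting path remains; maximum matching = 3.
König certificate: {W1, J1, J3} is a vertex cover of size 3 (every listed pair touches it), so no matching can be larger.

3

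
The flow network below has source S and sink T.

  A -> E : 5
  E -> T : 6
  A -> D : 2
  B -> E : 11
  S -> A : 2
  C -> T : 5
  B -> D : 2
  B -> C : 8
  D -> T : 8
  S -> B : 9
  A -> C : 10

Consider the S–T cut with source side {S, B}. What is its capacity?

23

Edges leaving {S, B}: S→A (2), B→C (8), B→D (2), B→E (11).
Cut capacity = 2 + 8 + 2 + 11 = 23.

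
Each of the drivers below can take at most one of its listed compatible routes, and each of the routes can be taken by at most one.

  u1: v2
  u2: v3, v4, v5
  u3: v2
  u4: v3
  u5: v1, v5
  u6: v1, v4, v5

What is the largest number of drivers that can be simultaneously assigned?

5

Unit-capacity flow: source→left, listed edges, right→sink; max matching = max flow.
Augmenting path u1→v2 (+1); matched 1.
Augmenting path u2→v3 (+1); matched 2.
Augmenting path u5→v1 (+1); matched 3.
Augmenting path u6→v4 (+1); matched 4.
Augmenting path u4→v3→u2→v5 (+1); matched 5.
No augmenting path remains; maximum matching = 5.
König certificate: {u2, u4, u5, u6, v2} is a vertex cover of size 5 (every listed pair touches it), so no matching can be larger.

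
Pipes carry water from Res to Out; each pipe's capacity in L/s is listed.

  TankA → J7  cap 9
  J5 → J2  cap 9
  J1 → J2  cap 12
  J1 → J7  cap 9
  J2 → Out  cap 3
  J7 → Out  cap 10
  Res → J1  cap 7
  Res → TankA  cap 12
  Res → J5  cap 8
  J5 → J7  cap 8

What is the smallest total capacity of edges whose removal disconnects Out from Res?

Augment Res→J1→J2→Out: bottleneck 3, flow now 3.
Augment Res→J1→J7→Out: bottleneck 4, flow now 7.
Augment Res→J5→J7→Out: bottleneck 6, flow now 13.
No augmenting path remains; maximum flow = 13.
By max-flow min-cut, the minimum cut capacity equals the max flow.
In the residual graph, reachable from Res: {Res, J1, J5, TankA, J2, J7}.
Min-cut edges: J2→Out (3), J7→Out (10); capacity 3 + 10 = 13.

13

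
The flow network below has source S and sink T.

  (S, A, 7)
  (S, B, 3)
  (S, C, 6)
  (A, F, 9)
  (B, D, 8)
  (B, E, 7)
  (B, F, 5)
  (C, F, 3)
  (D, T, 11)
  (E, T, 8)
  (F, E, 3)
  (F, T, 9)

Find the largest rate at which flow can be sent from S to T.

Augment S→A→F→T: bottleneck 7, flow now 7.
Augment S→B→D→T: bottleneck 3, flow now 10.
Augment S→C→F→T: bottleneck 2, flow now 12.
Augment S→C→F→E→T: bottleneck 1, flow now 13.
No augmenting path remains; maximum flow = 13.
In the residual graph, reachable from S: {S, C}.
Min-cut edges: S→A (7), S→B (3), C→F (3); capacity 7 + 3 + 3 = 13.
This cut is saturated, so no flow can exceed 13.

13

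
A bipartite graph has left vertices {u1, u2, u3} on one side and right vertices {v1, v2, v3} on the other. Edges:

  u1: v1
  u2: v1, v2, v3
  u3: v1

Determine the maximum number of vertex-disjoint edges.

Unit-capacity flow: source→left, listed edges, right→sink; max matching = max flow.
Augmenting path u1→v1 (+1); matched 1.
Augmenting path u2→v2 (+1); matched 2.
No augmenting path remains; maximum matching = 2.
König certificate: {u2, v1} is a vertex cover of size 2 (every listed pair touches it), so no matching can be larger.

2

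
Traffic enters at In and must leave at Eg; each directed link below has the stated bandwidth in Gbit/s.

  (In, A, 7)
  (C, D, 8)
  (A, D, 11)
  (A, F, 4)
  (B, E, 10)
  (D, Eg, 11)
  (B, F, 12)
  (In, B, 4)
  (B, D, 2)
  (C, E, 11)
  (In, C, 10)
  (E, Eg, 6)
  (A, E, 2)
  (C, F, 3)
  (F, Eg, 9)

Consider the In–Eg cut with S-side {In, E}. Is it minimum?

No — its capacity is 27, but the minimum cut has capacity 21.

Given cut capacity: 7 + 4 + 10 + 6 = 27.
Augment In→A→D→Eg: bottleneck 7, flow now 7.
Augment In→B→D→Eg: bottleneck 2, flow now 9.
Augment In→B→E→Eg: bottleneck 2, flow now 11.
Augment In→C→D→Eg: bottleneck 2, flow now 13.
Augment In→C→E→Eg: bottleneck 4, flow now 17.
Augment In→C→F→Eg: bottleneck 3, flow now 20.
Augment In→C→D→A→F→Eg: bottleneck 1, flow now 21. (uses reverse residual edge)
No augmenting path remains; maximum flow = 21.
In the residual graph, reachable from In: {In}.
Min-cut edges: In→A (7), In→B (4), In→C (10); capacity 7 + 4 + 10 = 21.
Cut capacity 27 exceeds the max flow 21, so it is not minimum.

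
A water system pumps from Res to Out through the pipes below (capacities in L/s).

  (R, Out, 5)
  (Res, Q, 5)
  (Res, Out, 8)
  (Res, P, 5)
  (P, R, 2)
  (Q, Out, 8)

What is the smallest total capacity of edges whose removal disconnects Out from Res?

15

Augment Res→Out: bottleneck 8, flow now 8.
Augment Res→Q→Out: bottleneck 5, flow now 13.
Augment Res→P→R→Out: bottleneck 2, flow now 15.
No augmenting path remains; maximum flow = 15.
By max-flow min-cut, the minimum cut capacity equals the max flow.
In the residual graph, reachable from Res: {Res, P}.
Min-cut edges: Res→Q (5), Res→Out (8), P→R (2); capacity 5 + 8 + 2 = 15.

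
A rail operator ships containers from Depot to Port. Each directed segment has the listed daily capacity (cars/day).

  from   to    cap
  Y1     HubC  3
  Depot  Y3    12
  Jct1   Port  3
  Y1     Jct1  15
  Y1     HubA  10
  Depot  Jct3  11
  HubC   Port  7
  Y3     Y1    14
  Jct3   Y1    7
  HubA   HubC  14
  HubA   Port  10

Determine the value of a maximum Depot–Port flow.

16

Augment Depot→Jct3→Y1→HubA→Port: bottleneck 7, flow now 7.
Augment Depot→Y3→Y1→HubA→Port: bottleneck 3, flow now 10.
Augment Depot→Y3→Y1→Jct1→Port: bottleneck 3, flow now 13.
Augment Depot→Y3→Y1→HubC→Port: bottleneck 3, flow now 16.
No augmenting path remains; maximum flow = 16.
In the residual graph, reachable from Depot: {Depot, Jct3, Y3, Y1, Jct1}.
Min-cut edges: Y1→HubA (10), Y1→HubC (3), Jct1→Port (3); capacity 10 + 3 + 3 = 16.
This cut is saturated, so no flow can exceed 16.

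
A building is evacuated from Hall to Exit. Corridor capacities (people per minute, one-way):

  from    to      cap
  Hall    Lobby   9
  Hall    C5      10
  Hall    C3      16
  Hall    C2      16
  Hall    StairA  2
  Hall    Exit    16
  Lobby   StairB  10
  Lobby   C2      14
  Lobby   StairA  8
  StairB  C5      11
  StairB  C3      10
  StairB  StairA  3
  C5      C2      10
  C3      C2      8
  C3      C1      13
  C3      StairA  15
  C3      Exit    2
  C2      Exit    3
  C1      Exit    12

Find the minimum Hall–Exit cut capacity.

33

Augment Hall→Exit: bottleneck 16, flow now 16.
Augment Hall→C3→Exit: bottleneck 2, flow now 18.
Augment Hall→C2→Exit: bottleneck 3, flow now 21.
Augment Hall→C3→C1→Exit: bottleneck 12, flow now 33.
No augmenting path remains; maximum flow = 33.
By max-flow min-cut, the minimum cut capacity equals the max flow.
In the residual graph, reachable from Hall: {Hall, Lobby, StairB, C5, C3, C2, C1, StairA}.
Min-cut edges: Hall→Exit (16), C3→Exit (2), C2→Exit (3), C1→Exit (12); capacity 16 + 2 + 3 + 12 = 33.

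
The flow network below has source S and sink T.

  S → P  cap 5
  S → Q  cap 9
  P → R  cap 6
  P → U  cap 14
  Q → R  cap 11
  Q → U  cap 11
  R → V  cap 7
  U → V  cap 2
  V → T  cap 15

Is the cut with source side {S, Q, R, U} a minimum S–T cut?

Given cut capacity: 5 + 7 + 2 = 14.
Augment S→P→R→V→T: bottleneck 5, flow now 5.
Augment S→Q→R→V→T: bottleneck 2, flow now 7.
Augment S→Q→U→V→T: bottleneck 2, flow now 9.
No augmenting path remains; maximum flow = 9.
In the residual graph, reachable from S: {S, P, Q, R, U}.
Min-cut edges: R→V (7), U→V (2); capacity 7 + 2 = 9.
Cut capacity 14 exceeds the max flow 9, so it is not minimum.

No — its capacity is 14, but the minimum cut has capacity 9.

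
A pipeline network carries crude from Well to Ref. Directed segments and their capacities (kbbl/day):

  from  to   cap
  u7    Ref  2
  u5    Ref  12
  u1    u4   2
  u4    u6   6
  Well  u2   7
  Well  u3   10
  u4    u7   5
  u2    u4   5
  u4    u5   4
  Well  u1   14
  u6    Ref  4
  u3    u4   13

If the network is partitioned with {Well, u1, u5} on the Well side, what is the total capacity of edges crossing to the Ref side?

Edges leaving {Well, u1, u5}: Well→u2 (7), Well→u3 (10), u1→u4 (2), u5→Ref (12).
Cut capacity = 7 + 10 + 2 + 12 = 31.

31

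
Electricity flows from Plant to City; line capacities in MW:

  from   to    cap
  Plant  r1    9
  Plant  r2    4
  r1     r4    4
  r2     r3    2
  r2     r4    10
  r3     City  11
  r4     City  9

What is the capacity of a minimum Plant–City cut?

Augment Plant→r1→r4→City: bottleneck 4, flow now 4.
Augment Plant→r2→r3→City: bottleneck 2, flow now 6.
Augment Plant→r2→r4→City: bottleneck 2, flow now 8.
No augmenting path remains; maximum flow = 8.
By max-flow min-cut, the minimum cut capacity equals the max flow.
In the residual graph, reachable from Plant: {Plant, r1}.
Min-cut edges: Plant→r2 (4), r1→r4 (4); capacity 4 + 4 = 8.

8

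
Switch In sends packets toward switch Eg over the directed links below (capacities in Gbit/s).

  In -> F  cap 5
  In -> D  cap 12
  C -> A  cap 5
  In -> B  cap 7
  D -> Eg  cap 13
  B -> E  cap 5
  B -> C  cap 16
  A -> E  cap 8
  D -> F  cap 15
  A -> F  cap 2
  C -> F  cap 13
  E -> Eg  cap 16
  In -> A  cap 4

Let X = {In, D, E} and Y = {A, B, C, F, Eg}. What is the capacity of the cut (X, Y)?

60

Edges leaving {In, D, E}: In→A (4), In→B (7), In→F (5), D→F (15), D→Eg (13), E→Eg (16).
Cut capacity = 4 + 7 + 5 + 15 + 13 + 16 = 60.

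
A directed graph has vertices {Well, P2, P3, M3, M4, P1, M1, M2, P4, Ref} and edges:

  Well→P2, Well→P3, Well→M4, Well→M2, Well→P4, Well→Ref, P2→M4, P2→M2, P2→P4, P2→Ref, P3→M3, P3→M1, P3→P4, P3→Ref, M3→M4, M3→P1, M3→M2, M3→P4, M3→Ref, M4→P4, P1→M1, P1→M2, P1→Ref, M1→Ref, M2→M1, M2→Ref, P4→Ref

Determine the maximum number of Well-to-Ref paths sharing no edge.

5

Assign every edge capacity 1; by Menger, the answer equals the max flow.
Path Well→Ref (+1); total 1.
Path Well→P2→Ref (+1); total 2.
Path Well→P3→Ref (+1); total 3.
Path Well→M2→Ref (+1); total 4.
Path Well→P4→Ref (+1); total 5.
No residual Well→Ref path; max flow = 5.
Certifying cut of size 5: {P4→Ref, Well→M2, Well→P2, Well→P3, Well→Ref}.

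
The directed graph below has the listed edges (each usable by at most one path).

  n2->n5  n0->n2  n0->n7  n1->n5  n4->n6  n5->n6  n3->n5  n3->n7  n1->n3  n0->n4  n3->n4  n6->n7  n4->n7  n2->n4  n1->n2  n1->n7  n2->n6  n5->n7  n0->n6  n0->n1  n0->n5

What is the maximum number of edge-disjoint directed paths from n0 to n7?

Assign every edge capacity 1; by Menger, the answer equals the max flow.
Path n0→n7 (+1); total 1.
Path n0→n1→n7 (+1); total 2.
Path n0→n4→n7 (+1); total 3.
Path n0→n5→n7 (+1); total 4.
Path n0→n6→n7 (+1); total 5.
No residual n0→n7 path; max flow = 5.
Certifying cut of size 5: {n0→n1, n0→n7, n4→n7, n5→n7, n6→n7}.

5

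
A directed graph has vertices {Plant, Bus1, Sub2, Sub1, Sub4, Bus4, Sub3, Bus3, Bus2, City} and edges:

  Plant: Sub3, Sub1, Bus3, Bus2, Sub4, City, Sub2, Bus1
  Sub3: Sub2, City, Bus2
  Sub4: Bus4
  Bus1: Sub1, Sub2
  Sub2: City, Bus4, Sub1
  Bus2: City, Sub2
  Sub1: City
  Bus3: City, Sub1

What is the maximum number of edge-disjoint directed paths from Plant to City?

Assign every edge capacity 1; by Menger, the answer equals the max flow.
Path Plant→City (+1); total 1.
Path Plant→Sub2→City (+1); total 2.
Path Plant→Sub1→City (+1); total 3.
Path Plant→Sub3→City (+1); total 4.
Path Plant→Bus3→City (+1); total 5.
Path Plant→Bus2→City (+1); total 6.
No residual Plant→City path; max flow = 6.
Certifying cut of size 6: {Plant→Bus2, Plant→Bus3, Plant→City, Plant→Sub3, Sub1→City, Sub2→City}.

6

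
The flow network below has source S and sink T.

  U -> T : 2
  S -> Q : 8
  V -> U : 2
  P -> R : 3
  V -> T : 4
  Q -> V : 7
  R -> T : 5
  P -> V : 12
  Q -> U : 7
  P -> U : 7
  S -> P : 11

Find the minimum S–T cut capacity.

9

Augment S→P→R→T: bottleneck 3, flow now 3.
Augment S→P→U→T: bottleneck 2, flow now 5.
Augment S→P→V→T: bottleneck 4, flow now 9.
No augmenting path remains; maximum flow = 9.
By max-flow min-cut, the minimum cut capacity equals the max flow.
In the residual graph, reachable from S: {S, P, Q, U, V}.
Min-cut edges: P→R (3), U→T (2), V→T (4); capacity 3 + 2 + 4 = 9.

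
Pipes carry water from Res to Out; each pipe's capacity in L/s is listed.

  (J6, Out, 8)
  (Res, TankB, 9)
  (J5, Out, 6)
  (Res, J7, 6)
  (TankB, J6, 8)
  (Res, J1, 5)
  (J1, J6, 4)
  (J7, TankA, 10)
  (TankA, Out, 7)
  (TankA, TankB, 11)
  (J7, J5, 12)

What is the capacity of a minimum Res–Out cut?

14

Augment Res→J1→J6→Out: bottleneck 4, flow now 4.
Augment Res→J7→J5→Out: bottleneck 6, flow now 10.
Augment Res→TankB→J6→Out: bottleneck 4, flow now 14.
No augmenting path remains; maximum flow = 14.
By max-flow min-cut, the minimum cut capacity equals the max flow.
In the residual graph, reachable from Res: {Res, J1, TankB, J6}.
Min-cut edges: Res→J7 (6), J6→Out (8); capacity 6 + 8 = 14.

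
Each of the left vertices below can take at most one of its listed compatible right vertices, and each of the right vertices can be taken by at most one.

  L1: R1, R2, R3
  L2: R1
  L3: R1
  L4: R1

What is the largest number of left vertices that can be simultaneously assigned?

2

Unit-capacity flow: source→left, listed edges, right→sink; max matching = max flow.
Augmenting path L1→R1 (+1); matched 1.
Augmenting path L2→R1→L1→R2 (+1); matched 2.
No augmenting path remains; maximum matching = 2.
König certificate: {L1, R1} is a vertex cover of size 2 (every listed pair touches it), so no matching can be larger.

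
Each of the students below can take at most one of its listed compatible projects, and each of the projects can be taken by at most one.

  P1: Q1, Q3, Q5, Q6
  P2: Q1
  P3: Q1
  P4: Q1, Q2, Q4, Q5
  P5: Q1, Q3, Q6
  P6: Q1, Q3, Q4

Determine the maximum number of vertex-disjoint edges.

Unit-capacity flow: source→left, listed edges, right→sink; max matching = max flow.
Augmenting path P1→Q1 (+1); matched 1.
Augmenting path P4→Q2 (+1); matched 2.
Augmenting path P5→Q3 (+1); matched 3.
Augmenting path P6→Q4 (+1); matched 4.
Augmenting path P2→Q1→P1→Q5 (+1); matched 5.
No augmenting path remains; maximum matching = 5.
König certificate: {P1, P4, P5, P6, Q1} is a vertex cover of size 5 (every listed pair touches it), so no matching can be larger.

5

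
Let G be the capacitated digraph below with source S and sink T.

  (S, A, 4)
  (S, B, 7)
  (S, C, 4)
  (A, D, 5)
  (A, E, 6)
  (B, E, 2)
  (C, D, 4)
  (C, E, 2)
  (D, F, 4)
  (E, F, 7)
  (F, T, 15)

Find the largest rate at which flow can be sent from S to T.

10

Augment S→A→D→F→T: bottleneck 4, flow now 4.
Augment S→B→E→F→T: bottleneck 2, flow now 6.
Augment S→C→E→F→T: bottleneck 2, flow now 8.
Augment S→C→D→A→E→F→T: bottleneck 2, flow now 10. (uses reverse residual edge)
No augmenting path remains; maximum flow = 10.
In the residual graph, reachable from S: {S, B}.
Min-cut edges: S→A (4), S→C (4), B→E (2); capacity 4 + 4 + 2 = 10.
This cut is saturated, so no flow can exceed 10.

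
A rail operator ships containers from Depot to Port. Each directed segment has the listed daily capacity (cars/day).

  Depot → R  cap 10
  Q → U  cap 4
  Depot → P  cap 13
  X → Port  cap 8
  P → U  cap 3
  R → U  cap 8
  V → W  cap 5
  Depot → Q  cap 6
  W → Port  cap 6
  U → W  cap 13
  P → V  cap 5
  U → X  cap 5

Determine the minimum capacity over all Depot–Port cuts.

11

Augment Depot→P→U→W→Port: bottleneck 3, flow now 3.
Augment Depot→P→V→W→Port: bottleneck 3, flow now 6.
Augment Depot→Q→U→X→Port: bottleneck 4, flow now 10.
Augment Depot→R→U→X→Port: bottleneck 1, flow now 11.
No augmenting path remains; maximum flow = 11.
By max-flow min-cut, the minimum cut capacity equals the max flow.
In the residual graph, reachable from Depot: {Depot, P, Q, R, U, V, W}.
Min-cut edges: U→X (5), W→Port (6); capacity 5 + 6 = 11.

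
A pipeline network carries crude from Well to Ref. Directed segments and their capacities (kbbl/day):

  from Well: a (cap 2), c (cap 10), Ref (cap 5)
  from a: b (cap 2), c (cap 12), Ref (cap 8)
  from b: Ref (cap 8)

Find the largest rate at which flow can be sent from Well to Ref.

Augment Well→Ref: bottleneck 5, flow now 5.
Augment Well→a→Ref: bottleneck 2, flow now 7.
No augmenting path remains; maximum flow = 7.
In the residual graph, reachable from Well: {Well, c}.
Min-cut edges: Well→a (2), Well→Ref (5); capacity 2 + 5 = 7.
This cut is saturated, so no flow can exceed 7.

7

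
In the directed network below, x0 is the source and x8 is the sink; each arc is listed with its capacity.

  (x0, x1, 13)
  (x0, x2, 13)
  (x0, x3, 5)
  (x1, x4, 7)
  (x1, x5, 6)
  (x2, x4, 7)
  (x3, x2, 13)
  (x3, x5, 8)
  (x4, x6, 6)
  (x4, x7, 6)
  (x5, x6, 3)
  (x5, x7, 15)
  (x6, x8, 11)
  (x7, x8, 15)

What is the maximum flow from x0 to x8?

Augment x0→x1→x4→x6→x8: bottleneck 6, flow now 6.
Augment x0→x1→x4→x7→x8: bottleneck 1, flow now 7.
Augment x0→x1→x5→x6→x8: bottleneck 3, flow now 10.
Augment x0→x1→x5→x7→x8: bottleneck 3, flow now 13.
Augment x0→x2→x4→x7→x8: bottleneck 5, flow now 18.
Augment x0→x3→x5→x7→x8: bottleneck 5, flow now 23.
No augmenting path remains; maximum flow = 23.
In the residual graph, reachable from x0: {x0, x1, x2, x4}.
Min-cut edges: x0→x3 (5), x1→x5 (6), x4→x6 (6), x4→x7 (6); capacity 5 + 6 + 6 + 6 = 23.
This cut is saturated, so no flow can exceed 23.

23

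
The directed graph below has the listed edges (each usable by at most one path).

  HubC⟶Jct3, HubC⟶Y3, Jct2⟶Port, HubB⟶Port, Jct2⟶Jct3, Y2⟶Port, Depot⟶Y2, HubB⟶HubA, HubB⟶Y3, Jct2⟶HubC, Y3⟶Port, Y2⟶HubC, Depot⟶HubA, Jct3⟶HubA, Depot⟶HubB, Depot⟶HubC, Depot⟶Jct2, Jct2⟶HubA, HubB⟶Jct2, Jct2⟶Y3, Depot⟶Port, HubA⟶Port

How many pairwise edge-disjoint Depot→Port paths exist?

Assign every edge capacity 1; by Menger, the answer equals the max flow.
Path Depot→Port (+1); total 1.
Path Depot→HubB→Port (+1); total 2.
Path Depot→Y2→Port (+1); total 3.
Path Depot→Jct2→Port (+1); total 4.
Path Depot→HubA→Port (+1); total 5.
Path Depot→HubC→Y3→Port (+1); total 6.
No residual Depot→Port path; max flow = 6.
Certifying cut of size 6: {Depot→HubA, Depot→HubB, Depot→HubC, Depot→Jct2, Depot→Port, Depot→Y2}.

6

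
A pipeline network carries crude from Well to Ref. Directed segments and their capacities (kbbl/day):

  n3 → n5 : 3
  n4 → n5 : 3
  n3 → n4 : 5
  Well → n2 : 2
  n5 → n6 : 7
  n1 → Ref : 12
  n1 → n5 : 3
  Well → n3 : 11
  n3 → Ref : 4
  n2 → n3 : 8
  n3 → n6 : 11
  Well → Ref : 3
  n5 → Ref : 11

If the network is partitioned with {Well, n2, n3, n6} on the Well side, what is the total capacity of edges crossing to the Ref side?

Edges leaving {Well, n2, n3, n6}: Well→Ref (3), n3→n4 (5), n3→n5 (3), n3→Ref (4).
Cut capacity = 3 + 5 + 3 + 4 = 15.

15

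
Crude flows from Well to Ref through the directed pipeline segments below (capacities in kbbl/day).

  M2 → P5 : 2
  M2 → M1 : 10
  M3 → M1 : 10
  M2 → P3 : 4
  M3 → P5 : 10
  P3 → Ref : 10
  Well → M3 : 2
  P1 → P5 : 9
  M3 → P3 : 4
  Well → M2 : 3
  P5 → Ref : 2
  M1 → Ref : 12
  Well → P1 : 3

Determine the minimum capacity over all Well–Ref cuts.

7

Augment Well→P1→P5→Ref: bottleneck 2, flow now 2.
Augment Well→M2→M1→Ref: bottleneck 3, flow now 5.
Augment Well→M3→M1→Ref: bottleneck 2, flow now 7.
No augmenting path remains; maximum flow = 7.
By max-flow min-cut, the minimum cut capacity equals the max flow.
In the residual graph, reachable from Well: {Well, P1, P5}.
Min-cut edges: Well→M2 (3), Well→M3 (2), P5→Ref (2); capacity 3 + 2 + 2 = 7.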